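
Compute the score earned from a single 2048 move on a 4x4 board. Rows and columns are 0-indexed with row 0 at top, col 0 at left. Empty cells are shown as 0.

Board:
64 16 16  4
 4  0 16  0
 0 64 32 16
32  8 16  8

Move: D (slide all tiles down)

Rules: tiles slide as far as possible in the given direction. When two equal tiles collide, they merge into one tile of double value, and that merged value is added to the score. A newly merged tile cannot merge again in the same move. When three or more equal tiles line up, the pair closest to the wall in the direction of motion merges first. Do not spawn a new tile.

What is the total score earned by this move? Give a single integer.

Answer: 32

Derivation:
Slide down:
col 0: [64, 4, 0, 32] -> [0, 64, 4, 32]  score +0 (running 0)
col 1: [16, 0, 64, 8] -> [0, 16, 64, 8]  score +0 (running 0)
col 2: [16, 16, 32, 16] -> [0, 32, 32, 16]  score +32 (running 32)
col 3: [4, 0, 16, 8] -> [0, 4, 16, 8]  score +0 (running 32)
Board after move:
 0  0  0  0
64 16 32  4
 4 64 32 16
32  8 16  8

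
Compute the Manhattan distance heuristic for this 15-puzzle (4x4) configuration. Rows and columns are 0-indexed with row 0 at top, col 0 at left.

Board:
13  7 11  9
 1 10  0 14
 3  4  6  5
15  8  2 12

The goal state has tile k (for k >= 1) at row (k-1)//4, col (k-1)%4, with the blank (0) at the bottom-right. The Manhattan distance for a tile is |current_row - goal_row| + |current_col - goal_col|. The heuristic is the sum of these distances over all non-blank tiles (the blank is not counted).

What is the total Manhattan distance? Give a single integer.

Answer: 43

Derivation:
Tile 13: (0,0)->(3,0) = 3
Tile 7: (0,1)->(1,2) = 2
Tile 11: (0,2)->(2,2) = 2
Tile 9: (0,3)->(2,0) = 5
Tile 1: (1,0)->(0,0) = 1
Tile 10: (1,1)->(2,1) = 1
Tile 14: (1,3)->(3,1) = 4
Tile 3: (2,0)->(0,2) = 4
Tile 4: (2,1)->(0,3) = 4
Tile 6: (2,2)->(1,1) = 2
Tile 5: (2,3)->(1,0) = 4
Tile 15: (3,0)->(3,2) = 2
Tile 8: (3,1)->(1,3) = 4
Tile 2: (3,2)->(0,1) = 4
Tile 12: (3,3)->(2,3) = 1
Sum: 3 + 2 + 2 + 5 + 1 + 1 + 4 + 4 + 4 + 2 + 4 + 2 + 4 + 4 + 1 = 43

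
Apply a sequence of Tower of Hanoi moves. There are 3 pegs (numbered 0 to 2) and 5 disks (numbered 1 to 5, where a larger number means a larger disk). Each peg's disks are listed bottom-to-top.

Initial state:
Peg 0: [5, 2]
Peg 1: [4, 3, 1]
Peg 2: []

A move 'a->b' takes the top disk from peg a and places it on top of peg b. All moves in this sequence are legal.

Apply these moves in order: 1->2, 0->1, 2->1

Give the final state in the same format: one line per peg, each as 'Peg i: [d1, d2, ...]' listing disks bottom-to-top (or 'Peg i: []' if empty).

After move 1 (1->2):
Peg 0: [5, 2]
Peg 1: [4, 3]
Peg 2: [1]

After move 2 (0->1):
Peg 0: [5]
Peg 1: [4, 3, 2]
Peg 2: [1]

After move 3 (2->1):
Peg 0: [5]
Peg 1: [4, 3, 2, 1]
Peg 2: []

Answer: Peg 0: [5]
Peg 1: [4, 3, 2, 1]
Peg 2: []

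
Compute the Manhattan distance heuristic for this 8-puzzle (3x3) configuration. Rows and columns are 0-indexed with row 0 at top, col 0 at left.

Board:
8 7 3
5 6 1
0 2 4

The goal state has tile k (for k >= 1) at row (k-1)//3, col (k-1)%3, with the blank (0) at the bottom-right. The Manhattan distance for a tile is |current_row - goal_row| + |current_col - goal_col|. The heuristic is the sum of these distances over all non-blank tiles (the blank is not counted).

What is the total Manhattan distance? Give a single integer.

Tile 8: at (0,0), goal (2,1), distance |0-2|+|0-1| = 3
Tile 7: at (0,1), goal (2,0), distance |0-2|+|1-0| = 3
Tile 3: at (0,2), goal (0,2), distance |0-0|+|2-2| = 0
Tile 5: at (1,0), goal (1,1), distance |1-1|+|0-1| = 1
Tile 6: at (1,1), goal (1,2), distance |1-1|+|1-2| = 1
Tile 1: at (1,2), goal (0,0), distance |1-0|+|2-0| = 3
Tile 2: at (2,1), goal (0,1), distance |2-0|+|1-1| = 2
Tile 4: at (2,2), goal (1,0), distance |2-1|+|2-0| = 3
Sum: 3 + 3 + 0 + 1 + 1 + 3 + 2 + 3 = 16

Answer: 16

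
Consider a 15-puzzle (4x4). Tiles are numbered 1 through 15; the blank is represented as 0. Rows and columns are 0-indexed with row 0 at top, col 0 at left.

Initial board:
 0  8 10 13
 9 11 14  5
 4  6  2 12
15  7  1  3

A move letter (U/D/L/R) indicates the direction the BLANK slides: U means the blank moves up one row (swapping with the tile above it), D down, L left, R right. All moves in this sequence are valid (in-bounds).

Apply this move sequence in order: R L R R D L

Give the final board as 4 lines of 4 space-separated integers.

After move 1 (R):
 8  0 10 13
 9 11 14  5
 4  6  2 12
15  7  1  3

After move 2 (L):
 0  8 10 13
 9 11 14  5
 4  6  2 12
15  7  1  3

After move 3 (R):
 8  0 10 13
 9 11 14  5
 4  6  2 12
15  7  1  3

After move 4 (R):
 8 10  0 13
 9 11 14  5
 4  6  2 12
15  7  1  3

After move 5 (D):
 8 10 14 13
 9 11  0  5
 4  6  2 12
15  7  1  3

After move 6 (L):
 8 10 14 13
 9  0 11  5
 4  6  2 12
15  7  1  3

Answer:  8 10 14 13
 9  0 11  5
 4  6  2 12
15  7  1  3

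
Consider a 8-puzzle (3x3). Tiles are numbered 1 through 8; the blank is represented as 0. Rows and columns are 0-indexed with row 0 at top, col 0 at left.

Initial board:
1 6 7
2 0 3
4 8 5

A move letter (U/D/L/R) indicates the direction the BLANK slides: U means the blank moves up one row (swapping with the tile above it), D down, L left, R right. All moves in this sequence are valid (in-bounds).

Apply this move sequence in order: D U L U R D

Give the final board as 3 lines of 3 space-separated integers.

After move 1 (D):
1 6 7
2 8 3
4 0 5

After move 2 (U):
1 6 7
2 0 3
4 8 5

After move 3 (L):
1 6 7
0 2 3
4 8 5

After move 4 (U):
0 6 7
1 2 3
4 8 5

After move 5 (R):
6 0 7
1 2 3
4 8 5

After move 6 (D):
6 2 7
1 0 3
4 8 5

Answer: 6 2 7
1 0 3
4 8 5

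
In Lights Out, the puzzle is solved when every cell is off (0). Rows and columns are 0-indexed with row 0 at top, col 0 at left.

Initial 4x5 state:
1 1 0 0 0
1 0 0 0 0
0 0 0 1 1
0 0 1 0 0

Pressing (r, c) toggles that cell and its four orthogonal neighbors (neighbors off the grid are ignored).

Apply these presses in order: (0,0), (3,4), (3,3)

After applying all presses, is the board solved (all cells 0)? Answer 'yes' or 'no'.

After press 1 at (0,0):
0 0 0 0 0
0 0 0 0 0
0 0 0 1 1
0 0 1 0 0

After press 2 at (3,4):
0 0 0 0 0
0 0 0 0 0
0 0 0 1 0
0 0 1 1 1

After press 3 at (3,3):
0 0 0 0 0
0 0 0 0 0
0 0 0 0 0
0 0 0 0 0

Lights still on: 0

Answer: yes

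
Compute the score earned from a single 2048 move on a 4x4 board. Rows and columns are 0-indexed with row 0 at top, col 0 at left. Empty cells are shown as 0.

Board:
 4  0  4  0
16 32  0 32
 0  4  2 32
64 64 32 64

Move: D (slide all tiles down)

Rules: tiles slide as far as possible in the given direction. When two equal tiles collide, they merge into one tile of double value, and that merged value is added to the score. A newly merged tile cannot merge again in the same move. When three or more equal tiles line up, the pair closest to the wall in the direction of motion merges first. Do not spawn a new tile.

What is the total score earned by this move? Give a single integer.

Slide down:
col 0: [4, 16, 0, 64] -> [0, 4, 16, 64]  score +0 (running 0)
col 1: [0, 32, 4, 64] -> [0, 32, 4, 64]  score +0 (running 0)
col 2: [4, 0, 2, 32] -> [0, 4, 2, 32]  score +0 (running 0)
col 3: [0, 32, 32, 64] -> [0, 0, 64, 64]  score +64 (running 64)
Board after move:
 0  0  0  0
 4 32  4  0
16  4  2 64
64 64 32 64

Answer: 64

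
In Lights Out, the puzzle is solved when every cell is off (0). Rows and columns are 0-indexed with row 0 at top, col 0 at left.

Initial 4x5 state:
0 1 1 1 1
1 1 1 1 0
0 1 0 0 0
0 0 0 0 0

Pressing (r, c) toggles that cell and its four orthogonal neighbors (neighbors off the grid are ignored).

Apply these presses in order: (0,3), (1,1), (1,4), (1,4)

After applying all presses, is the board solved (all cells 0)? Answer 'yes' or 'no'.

After press 1 at (0,3):
0 1 0 0 0
1 1 1 0 0
0 1 0 0 0
0 0 0 0 0

After press 2 at (1,1):
0 0 0 0 0
0 0 0 0 0
0 0 0 0 0
0 0 0 0 0

After press 3 at (1,4):
0 0 0 0 1
0 0 0 1 1
0 0 0 0 1
0 0 0 0 0

After press 4 at (1,4):
0 0 0 0 0
0 0 0 0 0
0 0 0 0 0
0 0 0 0 0

Lights still on: 0

Answer: yes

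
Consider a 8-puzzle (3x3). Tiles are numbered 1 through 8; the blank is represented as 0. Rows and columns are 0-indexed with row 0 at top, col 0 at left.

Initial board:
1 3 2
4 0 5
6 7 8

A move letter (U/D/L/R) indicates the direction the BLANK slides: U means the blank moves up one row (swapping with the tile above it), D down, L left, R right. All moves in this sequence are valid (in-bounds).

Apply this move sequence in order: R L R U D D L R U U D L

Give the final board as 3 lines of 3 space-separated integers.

Answer: 1 3 2
4 0 5
6 7 8

Derivation:
After move 1 (R):
1 3 2
4 5 0
6 7 8

After move 2 (L):
1 3 2
4 0 5
6 7 8

After move 3 (R):
1 3 2
4 5 0
6 7 8

After move 4 (U):
1 3 0
4 5 2
6 7 8

After move 5 (D):
1 3 2
4 5 0
6 7 8

After move 6 (D):
1 3 2
4 5 8
6 7 0

After move 7 (L):
1 3 2
4 5 8
6 0 7

After move 8 (R):
1 3 2
4 5 8
6 7 0

After move 9 (U):
1 3 2
4 5 0
6 7 8

After move 10 (U):
1 3 0
4 5 2
6 7 8

After move 11 (D):
1 3 2
4 5 0
6 7 8

After move 12 (L):
1 3 2
4 0 5
6 7 8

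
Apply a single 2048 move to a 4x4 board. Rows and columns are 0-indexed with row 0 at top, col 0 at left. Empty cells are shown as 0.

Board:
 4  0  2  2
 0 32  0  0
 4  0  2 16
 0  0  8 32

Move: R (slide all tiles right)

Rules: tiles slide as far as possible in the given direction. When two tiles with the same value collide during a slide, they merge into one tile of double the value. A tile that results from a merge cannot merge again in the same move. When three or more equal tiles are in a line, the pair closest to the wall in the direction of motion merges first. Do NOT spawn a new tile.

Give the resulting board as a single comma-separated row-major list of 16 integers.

Answer: 0, 0, 4, 4, 0, 0, 0, 32, 0, 4, 2, 16, 0, 0, 8, 32

Derivation:
Slide right:
row 0: [4, 0, 2, 2] -> [0, 0, 4, 4]
row 1: [0, 32, 0, 0] -> [0, 0, 0, 32]
row 2: [4, 0, 2, 16] -> [0, 4, 2, 16]
row 3: [0, 0, 8, 32] -> [0, 0, 8, 32]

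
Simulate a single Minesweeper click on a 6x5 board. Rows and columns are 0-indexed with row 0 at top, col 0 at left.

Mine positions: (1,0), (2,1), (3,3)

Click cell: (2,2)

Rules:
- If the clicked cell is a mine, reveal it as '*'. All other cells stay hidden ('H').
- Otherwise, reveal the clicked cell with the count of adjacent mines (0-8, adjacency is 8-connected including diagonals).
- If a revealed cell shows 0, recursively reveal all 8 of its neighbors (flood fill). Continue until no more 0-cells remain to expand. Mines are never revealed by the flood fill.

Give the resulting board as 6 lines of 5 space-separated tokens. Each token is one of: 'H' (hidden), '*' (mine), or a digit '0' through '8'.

H H H H H
H H H H H
H H 2 H H
H H H H H
H H H H H
H H H H H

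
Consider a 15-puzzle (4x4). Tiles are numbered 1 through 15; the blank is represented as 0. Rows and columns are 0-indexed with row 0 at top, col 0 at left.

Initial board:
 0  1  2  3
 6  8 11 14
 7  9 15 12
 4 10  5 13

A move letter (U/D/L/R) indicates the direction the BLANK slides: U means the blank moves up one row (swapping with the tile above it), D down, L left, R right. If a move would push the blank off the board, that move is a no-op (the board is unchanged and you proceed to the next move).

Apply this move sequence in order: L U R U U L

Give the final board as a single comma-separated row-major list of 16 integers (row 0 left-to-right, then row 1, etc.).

After move 1 (L):
 0  1  2  3
 6  8 11 14
 7  9 15 12
 4 10  5 13

After move 2 (U):
 0  1  2  3
 6  8 11 14
 7  9 15 12
 4 10  5 13

After move 3 (R):
 1  0  2  3
 6  8 11 14
 7  9 15 12
 4 10  5 13

After move 4 (U):
 1  0  2  3
 6  8 11 14
 7  9 15 12
 4 10  5 13

After move 5 (U):
 1  0  2  3
 6  8 11 14
 7  9 15 12
 4 10  5 13

After move 6 (L):
 0  1  2  3
 6  8 11 14
 7  9 15 12
 4 10  5 13

Answer: 0, 1, 2, 3, 6, 8, 11, 14, 7, 9, 15, 12, 4, 10, 5, 13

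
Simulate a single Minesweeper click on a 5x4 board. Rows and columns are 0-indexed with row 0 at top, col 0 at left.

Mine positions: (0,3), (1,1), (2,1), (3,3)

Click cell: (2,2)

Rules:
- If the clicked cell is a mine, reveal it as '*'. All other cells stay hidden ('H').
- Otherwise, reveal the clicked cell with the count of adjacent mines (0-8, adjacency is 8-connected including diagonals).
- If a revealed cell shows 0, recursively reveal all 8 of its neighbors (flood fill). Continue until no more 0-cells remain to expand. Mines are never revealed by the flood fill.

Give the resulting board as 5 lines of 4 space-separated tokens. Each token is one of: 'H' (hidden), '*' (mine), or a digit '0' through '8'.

H H H H
H H H H
H H 3 H
H H H H
H H H H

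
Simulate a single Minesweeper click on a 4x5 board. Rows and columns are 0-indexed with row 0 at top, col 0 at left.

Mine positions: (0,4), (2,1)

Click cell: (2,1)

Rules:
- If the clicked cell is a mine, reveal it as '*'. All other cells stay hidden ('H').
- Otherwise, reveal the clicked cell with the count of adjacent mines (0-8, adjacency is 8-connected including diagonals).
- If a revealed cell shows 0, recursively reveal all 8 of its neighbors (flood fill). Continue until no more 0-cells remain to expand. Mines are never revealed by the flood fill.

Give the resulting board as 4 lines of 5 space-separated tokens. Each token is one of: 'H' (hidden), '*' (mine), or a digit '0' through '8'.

H H H H H
H H H H H
H * H H H
H H H H H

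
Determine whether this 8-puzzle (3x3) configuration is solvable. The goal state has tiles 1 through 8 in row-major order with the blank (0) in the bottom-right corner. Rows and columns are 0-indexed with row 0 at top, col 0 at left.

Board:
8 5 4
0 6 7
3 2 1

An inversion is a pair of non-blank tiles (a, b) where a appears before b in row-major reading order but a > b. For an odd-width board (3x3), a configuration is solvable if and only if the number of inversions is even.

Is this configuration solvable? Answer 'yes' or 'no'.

Answer: no

Derivation:
Inversions (pairs i<j in row-major order where tile[i] > tile[j] > 0): 23
23 is odd, so the puzzle is not solvable.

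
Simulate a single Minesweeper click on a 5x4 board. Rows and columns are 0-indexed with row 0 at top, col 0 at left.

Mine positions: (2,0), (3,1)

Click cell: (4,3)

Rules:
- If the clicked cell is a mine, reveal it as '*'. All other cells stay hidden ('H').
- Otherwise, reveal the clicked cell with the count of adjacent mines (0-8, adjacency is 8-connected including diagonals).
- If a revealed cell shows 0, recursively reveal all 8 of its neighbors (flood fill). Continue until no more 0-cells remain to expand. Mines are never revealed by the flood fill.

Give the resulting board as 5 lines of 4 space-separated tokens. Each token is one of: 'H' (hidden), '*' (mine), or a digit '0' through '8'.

0 0 0 0
1 1 0 0
H 2 1 0
H H 1 0
H H 1 0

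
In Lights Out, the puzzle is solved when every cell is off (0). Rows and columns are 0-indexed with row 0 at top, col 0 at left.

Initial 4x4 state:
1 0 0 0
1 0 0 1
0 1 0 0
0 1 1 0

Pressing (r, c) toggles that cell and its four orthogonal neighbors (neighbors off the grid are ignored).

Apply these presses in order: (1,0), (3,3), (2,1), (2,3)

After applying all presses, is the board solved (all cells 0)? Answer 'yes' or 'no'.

After press 1 at (1,0):
0 0 0 0
0 1 0 1
1 1 0 0
0 1 1 0

After press 2 at (3,3):
0 0 0 0
0 1 0 1
1 1 0 1
0 1 0 1

After press 3 at (2,1):
0 0 0 0
0 0 0 1
0 0 1 1
0 0 0 1

After press 4 at (2,3):
0 0 0 0
0 0 0 0
0 0 0 0
0 0 0 0

Lights still on: 0

Answer: yes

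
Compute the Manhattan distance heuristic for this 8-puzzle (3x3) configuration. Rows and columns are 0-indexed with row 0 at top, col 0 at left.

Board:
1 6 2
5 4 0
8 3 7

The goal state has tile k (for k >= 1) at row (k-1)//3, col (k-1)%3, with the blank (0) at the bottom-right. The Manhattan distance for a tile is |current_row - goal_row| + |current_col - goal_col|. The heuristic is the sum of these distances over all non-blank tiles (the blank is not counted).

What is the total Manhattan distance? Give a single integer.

Tile 1: (0,0)->(0,0) = 0
Tile 6: (0,1)->(1,2) = 2
Tile 2: (0,2)->(0,1) = 1
Tile 5: (1,0)->(1,1) = 1
Tile 4: (1,1)->(1,0) = 1
Tile 8: (2,0)->(2,1) = 1
Tile 3: (2,1)->(0,2) = 3
Tile 7: (2,2)->(2,0) = 2
Sum: 0 + 2 + 1 + 1 + 1 + 1 + 3 + 2 = 11

Answer: 11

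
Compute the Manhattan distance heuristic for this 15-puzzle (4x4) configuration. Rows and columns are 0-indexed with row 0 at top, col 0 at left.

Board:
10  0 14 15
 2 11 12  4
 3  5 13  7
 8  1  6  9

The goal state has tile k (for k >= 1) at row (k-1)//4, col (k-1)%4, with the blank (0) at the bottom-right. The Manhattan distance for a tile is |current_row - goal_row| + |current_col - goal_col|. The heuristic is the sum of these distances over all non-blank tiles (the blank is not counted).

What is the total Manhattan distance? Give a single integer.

Answer: 45

Derivation:
Tile 10: (0,0)->(2,1) = 3
Tile 14: (0,2)->(3,1) = 4
Tile 15: (0,3)->(3,2) = 4
Tile 2: (1,0)->(0,1) = 2
Tile 11: (1,1)->(2,2) = 2
Tile 12: (1,2)->(2,3) = 2
Tile 4: (1,3)->(0,3) = 1
Tile 3: (2,0)->(0,2) = 4
Tile 5: (2,1)->(1,0) = 2
Tile 13: (2,2)->(3,0) = 3
Tile 7: (2,3)->(1,2) = 2
Tile 8: (3,0)->(1,3) = 5
Tile 1: (3,1)->(0,0) = 4
Tile 6: (3,2)->(1,1) = 3
Tile 9: (3,3)->(2,0) = 4
Sum: 3 + 4 + 4 + 2 + 2 + 2 + 1 + 4 + 2 + 3 + 2 + 5 + 4 + 3 + 4 = 45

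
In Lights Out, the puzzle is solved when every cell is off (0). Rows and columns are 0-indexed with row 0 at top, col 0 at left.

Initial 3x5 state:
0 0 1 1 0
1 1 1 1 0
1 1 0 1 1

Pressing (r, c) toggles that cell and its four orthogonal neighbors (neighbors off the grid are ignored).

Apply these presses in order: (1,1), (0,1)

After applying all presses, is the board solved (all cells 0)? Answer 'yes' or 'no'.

Answer: no

Derivation:
After press 1 at (1,1):
0 1 1 1 0
0 0 0 1 0
1 0 0 1 1

After press 2 at (0,1):
1 0 0 1 0
0 1 0 1 0
1 0 0 1 1

Lights still on: 7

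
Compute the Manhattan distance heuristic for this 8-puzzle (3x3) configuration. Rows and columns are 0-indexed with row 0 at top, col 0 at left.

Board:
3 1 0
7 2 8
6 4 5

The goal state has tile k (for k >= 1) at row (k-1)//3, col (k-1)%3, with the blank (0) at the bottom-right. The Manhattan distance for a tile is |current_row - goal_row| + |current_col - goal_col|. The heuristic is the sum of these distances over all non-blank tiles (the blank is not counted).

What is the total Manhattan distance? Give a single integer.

Answer: 14

Derivation:
Tile 3: at (0,0), goal (0,2), distance |0-0|+|0-2| = 2
Tile 1: at (0,1), goal (0,0), distance |0-0|+|1-0| = 1
Tile 7: at (1,0), goal (2,0), distance |1-2|+|0-0| = 1
Tile 2: at (1,1), goal (0,1), distance |1-0|+|1-1| = 1
Tile 8: at (1,2), goal (2,1), distance |1-2|+|2-1| = 2
Tile 6: at (2,0), goal (1,2), distance |2-1|+|0-2| = 3
Tile 4: at (2,1), goal (1,0), distance |2-1|+|1-0| = 2
Tile 5: at (2,2), goal (1,1), distance |2-1|+|2-1| = 2
Sum: 2 + 1 + 1 + 1 + 2 + 3 + 2 + 2 = 14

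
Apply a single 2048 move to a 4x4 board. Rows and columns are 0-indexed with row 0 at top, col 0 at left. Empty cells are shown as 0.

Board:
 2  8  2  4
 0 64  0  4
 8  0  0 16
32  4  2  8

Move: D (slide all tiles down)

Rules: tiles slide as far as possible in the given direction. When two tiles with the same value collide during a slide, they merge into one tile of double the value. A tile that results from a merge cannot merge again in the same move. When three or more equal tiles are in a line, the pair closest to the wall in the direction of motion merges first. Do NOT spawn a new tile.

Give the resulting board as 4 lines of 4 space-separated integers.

Slide down:
col 0: [2, 0, 8, 32] -> [0, 2, 8, 32]
col 1: [8, 64, 0, 4] -> [0, 8, 64, 4]
col 2: [2, 0, 0, 2] -> [0, 0, 0, 4]
col 3: [4, 4, 16, 8] -> [0, 8, 16, 8]

Answer:  0  0  0  0
 2  8  0  8
 8 64  0 16
32  4  4  8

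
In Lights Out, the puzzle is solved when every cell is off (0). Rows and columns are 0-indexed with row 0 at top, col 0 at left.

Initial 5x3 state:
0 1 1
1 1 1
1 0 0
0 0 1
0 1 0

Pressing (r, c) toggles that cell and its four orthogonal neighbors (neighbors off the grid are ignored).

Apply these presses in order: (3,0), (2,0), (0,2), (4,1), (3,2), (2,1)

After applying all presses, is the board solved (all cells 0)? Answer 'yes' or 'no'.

After press 1 at (3,0):
0 1 1
1 1 1
0 0 0
1 1 1
1 1 0

After press 2 at (2,0):
0 1 1
0 1 1
1 1 0
0 1 1
1 1 0

After press 3 at (0,2):
0 0 0
0 1 0
1 1 0
0 1 1
1 1 0

After press 4 at (4,1):
0 0 0
0 1 0
1 1 0
0 0 1
0 0 1

After press 5 at (3,2):
0 0 0
0 1 0
1 1 1
0 1 0
0 0 0

After press 6 at (2,1):
0 0 0
0 0 0
0 0 0
0 0 0
0 0 0

Lights still on: 0

Answer: yes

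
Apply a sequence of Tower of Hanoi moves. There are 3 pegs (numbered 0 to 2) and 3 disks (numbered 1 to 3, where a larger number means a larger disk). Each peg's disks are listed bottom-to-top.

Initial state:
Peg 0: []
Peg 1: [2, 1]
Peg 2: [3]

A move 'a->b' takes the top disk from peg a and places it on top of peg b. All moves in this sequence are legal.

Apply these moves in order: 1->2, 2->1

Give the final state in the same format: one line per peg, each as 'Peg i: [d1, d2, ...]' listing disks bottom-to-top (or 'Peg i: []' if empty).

Answer: Peg 0: []
Peg 1: [2, 1]
Peg 2: [3]

Derivation:
After move 1 (1->2):
Peg 0: []
Peg 1: [2]
Peg 2: [3, 1]

After move 2 (2->1):
Peg 0: []
Peg 1: [2, 1]
Peg 2: [3]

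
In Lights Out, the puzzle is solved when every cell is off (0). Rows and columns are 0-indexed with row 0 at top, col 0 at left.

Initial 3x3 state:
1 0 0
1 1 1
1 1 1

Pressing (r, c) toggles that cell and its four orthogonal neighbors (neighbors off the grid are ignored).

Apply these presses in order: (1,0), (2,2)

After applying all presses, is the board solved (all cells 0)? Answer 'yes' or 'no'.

Answer: yes

Derivation:
After press 1 at (1,0):
0 0 0
0 0 1
0 1 1

After press 2 at (2,2):
0 0 0
0 0 0
0 0 0

Lights still on: 0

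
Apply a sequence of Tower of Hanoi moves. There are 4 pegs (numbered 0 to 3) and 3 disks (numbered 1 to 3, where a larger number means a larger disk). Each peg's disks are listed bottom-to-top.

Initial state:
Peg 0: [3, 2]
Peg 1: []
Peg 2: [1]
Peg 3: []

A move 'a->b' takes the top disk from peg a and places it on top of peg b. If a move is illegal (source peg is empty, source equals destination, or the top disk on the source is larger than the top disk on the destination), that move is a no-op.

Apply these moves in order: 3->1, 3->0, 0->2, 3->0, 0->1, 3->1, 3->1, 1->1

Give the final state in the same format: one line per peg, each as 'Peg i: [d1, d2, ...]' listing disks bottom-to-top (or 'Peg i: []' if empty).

After move 1 (3->1):
Peg 0: [3, 2]
Peg 1: []
Peg 2: [1]
Peg 3: []

After move 2 (3->0):
Peg 0: [3, 2]
Peg 1: []
Peg 2: [1]
Peg 3: []

After move 3 (0->2):
Peg 0: [3, 2]
Peg 1: []
Peg 2: [1]
Peg 3: []

After move 4 (3->0):
Peg 0: [3, 2]
Peg 1: []
Peg 2: [1]
Peg 3: []

After move 5 (0->1):
Peg 0: [3]
Peg 1: [2]
Peg 2: [1]
Peg 3: []

After move 6 (3->1):
Peg 0: [3]
Peg 1: [2]
Peg 2: [1]
Peg 3: []

After move 7 (3->1):
Peg 0: [3]
Peg 1: [2]
Peg 2: [1]
Peg 3: []

After move 8 (1->1):
Peg 0: [3]
Peg 1: [2]
Peg 2: [1]
Peg 3: []

Answer: Peg 0: [3]
Peg 1: [2]
Peg 2: [1]
Peg 3: []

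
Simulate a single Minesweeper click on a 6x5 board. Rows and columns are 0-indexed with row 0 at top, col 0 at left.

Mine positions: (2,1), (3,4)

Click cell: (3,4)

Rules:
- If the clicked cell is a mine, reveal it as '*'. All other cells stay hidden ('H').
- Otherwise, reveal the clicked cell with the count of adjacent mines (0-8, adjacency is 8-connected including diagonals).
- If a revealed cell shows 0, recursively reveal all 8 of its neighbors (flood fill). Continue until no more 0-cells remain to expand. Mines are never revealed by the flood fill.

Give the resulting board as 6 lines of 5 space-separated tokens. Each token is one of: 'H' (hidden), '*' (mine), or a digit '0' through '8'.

H H H H H
H H H H H
H H H H H
H H H H *
H H H H H
H H H H H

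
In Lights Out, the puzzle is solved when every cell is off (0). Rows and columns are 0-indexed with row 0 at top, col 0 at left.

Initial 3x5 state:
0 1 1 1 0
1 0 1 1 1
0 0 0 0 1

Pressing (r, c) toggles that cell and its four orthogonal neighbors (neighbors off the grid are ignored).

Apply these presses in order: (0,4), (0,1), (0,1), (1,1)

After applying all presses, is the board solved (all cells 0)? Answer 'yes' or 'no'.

After press 1 at (0,4):
0 1 1 0 1
1 0 1 1 0
0 0 0 0 1

After press 2 at (0,1):
1 0 0 0 1
1 1 1 1 0
0 0 0 0 1

After press 3 at (0,1):
0 1 1 0 1
1 0 1 1 0
0 0 0 0 1

After press 4 at (1,1):
0 0 1 0 1
0 1 0 1 0
0 1 0 0 1

Lights still on: 6

Answer: no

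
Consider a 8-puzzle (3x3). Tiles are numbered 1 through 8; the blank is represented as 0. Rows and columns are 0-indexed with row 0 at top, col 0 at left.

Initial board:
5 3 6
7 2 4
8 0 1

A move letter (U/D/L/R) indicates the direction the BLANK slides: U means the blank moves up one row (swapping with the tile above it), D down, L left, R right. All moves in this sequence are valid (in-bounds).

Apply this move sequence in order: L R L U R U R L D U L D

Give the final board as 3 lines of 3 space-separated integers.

After move 1 (L):
5 3 6
7 2 4
0 8 1

After move 2 (R):
5 3 6
7 2 4
8 0 1

After move 3 (L):
5 3 6
7 2 4
0 8 1

After move 4 (U):
5 3 6
0 2 4
7 8 1

After move 5 (R):
5 3 6
2 0 4
7 8 1

After move 6 (U):
5 0 6
2 3 4
7 8 1

After move 7 (R):
5 6 0
2 3 4
7 8 1

After move 8 (L):
5 0 6
2 3 4
7 8 1

After move 9 (D):
5 3 6
2 0 4
7 8 1

After move 10 (U):
5 0 6
2 3 4
7 8 1

After move 11 (L):
0 5 6
2 3 4
7 8 1

After move 12 (D):
2 5 6
0 3 4
7 8 1

Answer: 2 5 6
0 3 4
7 8 1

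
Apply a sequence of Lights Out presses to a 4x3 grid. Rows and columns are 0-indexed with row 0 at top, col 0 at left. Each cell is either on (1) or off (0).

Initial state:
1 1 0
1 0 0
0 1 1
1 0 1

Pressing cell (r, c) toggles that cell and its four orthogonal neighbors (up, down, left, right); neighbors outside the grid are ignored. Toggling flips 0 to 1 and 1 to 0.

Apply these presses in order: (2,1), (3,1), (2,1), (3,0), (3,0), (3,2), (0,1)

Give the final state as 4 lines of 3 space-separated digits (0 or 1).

Answer: 0 0 1
1 1 0
0 0 0
0 0 1

Derivation:
After press 1 at (2,1):
1 1 0
1 1 0
1 0 0
1 1 1

After press 2 at (3,1):
1 1 0
1 1 0
1 1 0
0 0 0

After press 3 at (2,1):
1 1 0
1 0 0
0 0 1
0 1 0

After press 4 at (3,0):
1 1 0
1 0 0
1 0 1
1 0 0

After press 5 at (3,0):
1 1 0
1 0 0
0 0 1
0 1 0

After press 6 at (3,2):
1 1 0
1 0 0
0 0 0
0 0 1

After press 7 at (0,1):
0 0 1
1 1 0
0 0 0
0 0 1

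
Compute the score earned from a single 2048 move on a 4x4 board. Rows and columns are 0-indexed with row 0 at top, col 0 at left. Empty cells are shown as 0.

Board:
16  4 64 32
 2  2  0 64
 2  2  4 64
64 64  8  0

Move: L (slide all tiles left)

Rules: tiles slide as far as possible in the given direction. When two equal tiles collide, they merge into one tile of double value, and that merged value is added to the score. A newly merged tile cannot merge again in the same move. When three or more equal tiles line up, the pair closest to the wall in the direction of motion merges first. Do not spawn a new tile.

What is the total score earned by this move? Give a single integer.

Slide left:
row 0: [16, 4, 64, 32] -> [16, 4, 64, 32]  score +0 (running 0)
row 1: [2, 2, 0, 64] -> [4, 64, 0, 0]  score +4 (running 4)
row 2: [2, 2, 4, 64] -> [4, 4, 64, 0]  score +4 (running 8)
row 3: [64, 64, 8, 0] -> [128, 8, 0, 0]  score +128 (running 136)
Board after move:
 16   4  64  32
  4  64   0   0
  4   4  64   0
128   8   0   0

Answer: 136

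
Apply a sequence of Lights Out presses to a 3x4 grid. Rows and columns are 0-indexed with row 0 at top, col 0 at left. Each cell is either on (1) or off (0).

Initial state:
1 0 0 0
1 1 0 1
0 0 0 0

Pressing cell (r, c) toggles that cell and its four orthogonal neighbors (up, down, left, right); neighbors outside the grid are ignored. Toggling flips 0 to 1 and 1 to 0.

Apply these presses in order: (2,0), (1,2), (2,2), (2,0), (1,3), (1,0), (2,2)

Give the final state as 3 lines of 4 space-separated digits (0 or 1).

After press 1 at (2,0):
1 0 0 0
0 1 0 1
1 1 0 0

After press 2 at (1,2):
1 0 1 0
0 0 1 0
1 1 1 0

After press 3 at (2,2):
1 0 1 0
0 0 0 0
1 0 0 1

After press 4 at (2,0):
1 0 1 0
1 0 0 0
0 1 0 1

After press 5 at (1,3):
1 0 1 1
1 0 1 1
0 1 0 0

After press 6 at (1,0):
0 0 1 1
0 1 1 1
1 1 0 0

After press 7 at (2,2):
0 0 1 1
0 1 0 1
1 0 1 1

Answer: 0 0 1 1
0 1 0 1
1 0 1 1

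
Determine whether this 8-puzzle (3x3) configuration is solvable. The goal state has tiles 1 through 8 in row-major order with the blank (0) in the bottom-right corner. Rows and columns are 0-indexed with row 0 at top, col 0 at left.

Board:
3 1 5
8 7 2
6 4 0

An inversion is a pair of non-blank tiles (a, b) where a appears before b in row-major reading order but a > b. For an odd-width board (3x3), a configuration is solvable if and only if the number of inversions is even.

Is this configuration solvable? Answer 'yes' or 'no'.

Answer: yes

Derivation:
Inversions (pairs i<j in row-major order where tile[i] > tile[j] > 0): 12
12 is even, so the puzzle is solvable.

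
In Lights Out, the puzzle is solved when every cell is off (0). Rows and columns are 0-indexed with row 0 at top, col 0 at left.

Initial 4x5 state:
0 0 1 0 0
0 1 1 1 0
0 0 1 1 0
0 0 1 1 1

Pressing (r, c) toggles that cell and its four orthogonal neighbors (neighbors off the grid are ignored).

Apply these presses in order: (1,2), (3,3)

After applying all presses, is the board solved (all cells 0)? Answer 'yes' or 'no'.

After press 1 at (1,2):
0 0 0 0 0
0 0 0 0 0
0 0 0 1 0
0 0 1 1 1

After press 2 at (3,3):
0 0 0 0 0
0 0 0 0 0
0 0 0 0 0
0 0 0 0 0

Lights still on: 0

Answer: yes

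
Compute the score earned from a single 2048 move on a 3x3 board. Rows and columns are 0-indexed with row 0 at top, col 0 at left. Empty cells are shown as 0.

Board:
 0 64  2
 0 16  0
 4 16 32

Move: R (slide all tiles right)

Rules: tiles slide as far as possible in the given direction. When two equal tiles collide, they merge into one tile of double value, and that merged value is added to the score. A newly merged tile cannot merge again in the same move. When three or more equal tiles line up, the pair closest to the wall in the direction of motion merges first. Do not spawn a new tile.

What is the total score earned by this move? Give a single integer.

Answer: 0

Derivation:
Slide right:
row 0: [0, 64, 2] -> [0, 64, 2]  score +0 (running 0)
row 1: [0, 16, 0] -> [0, 0, 16]  score +0 (running 0)
row 2: [4, 16, 32] -> [4, 16, 32]  score +0 (running 0)
Board after move:
 0 64  2
 0  0 16
 4 16 32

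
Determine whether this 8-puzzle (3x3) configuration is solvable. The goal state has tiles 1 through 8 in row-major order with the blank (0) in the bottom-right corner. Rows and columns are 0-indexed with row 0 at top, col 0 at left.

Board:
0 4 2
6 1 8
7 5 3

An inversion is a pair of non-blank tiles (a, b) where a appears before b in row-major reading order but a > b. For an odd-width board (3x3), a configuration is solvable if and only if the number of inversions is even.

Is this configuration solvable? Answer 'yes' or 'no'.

Inversions (pairs i<j in row-major order where tile[i] > tile[j] > 0): 13
13 is odd, so the puzzle is not solvable.

Answer: no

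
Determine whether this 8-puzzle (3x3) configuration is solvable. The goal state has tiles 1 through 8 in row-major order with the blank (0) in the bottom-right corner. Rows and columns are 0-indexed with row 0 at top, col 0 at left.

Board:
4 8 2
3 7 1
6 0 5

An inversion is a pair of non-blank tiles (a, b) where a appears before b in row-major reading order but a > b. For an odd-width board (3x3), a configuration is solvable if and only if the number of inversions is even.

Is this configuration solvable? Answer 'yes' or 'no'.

Inversions (pairs i<j in row-major order where tile[i] > tile[j] > 0): 15
15 is odd, so the puzzle is not solvable.

Answer: no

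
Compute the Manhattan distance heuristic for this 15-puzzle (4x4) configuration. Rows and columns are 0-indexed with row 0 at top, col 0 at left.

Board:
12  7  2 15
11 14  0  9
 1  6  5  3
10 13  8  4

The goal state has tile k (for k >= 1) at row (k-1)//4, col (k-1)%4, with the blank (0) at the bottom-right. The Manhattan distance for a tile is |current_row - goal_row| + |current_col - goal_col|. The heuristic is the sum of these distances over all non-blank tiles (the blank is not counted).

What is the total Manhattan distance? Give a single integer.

Answer: 39

Derivation:
Tile 12: at (0,0), goal (2,3), distance |0-2|+|0-3| = 5
Tile 7: at (0,1), goal (1,2), distance |0-1|+|1-2| = 2
Tile 2: at (0,2), goal (0,1), distance |0-0|+|2-1| = 1
Tile 15: at (0,3), goal (3,2), distance |0-3|+|3-2| = 4
Tile 11: at (1,0), goal (2,2), distance |1-2|+|0-2| = 3
Tile 14: at (1,1), goal (3,1), distance |1-3|+|1-1| = 2
Tile 9: at (1,3), goal (2,0), distance |1-2|+|3-0| = 4
Tile 1: at (2,0), goal (0,0), distance |2-0|+|0-0| = 2
Tile 6: at (2,1), goal (1,1), distance |2-1|+|1-1| = 1
Tile 5: at (2,2), goal (1,0), distance |2-1|+|2-0| = 3
Tile 3: at (2,3), goal (0,2), distance |2-0|+|3-2| = 3
Tile 10: at (3,0), goal (2,1), distance |3-2|+|0-1| = 2
Tile 13: at (3,1), goal (3,0), distance |3-3|+|1-0| = 1
Tile 8: at (3,2), goal (1,3), distance |3-1|+|2-3| = 3
Tile 4: at (3,3), goal (0,3), distance |3-0|+|3-3| = 3
Sum: 5 + 2 + 1 + 4 + 3 + 2 + 4 + 2 + 1 + 3 + 3 + 2 + 1 + 3 + 3 = 39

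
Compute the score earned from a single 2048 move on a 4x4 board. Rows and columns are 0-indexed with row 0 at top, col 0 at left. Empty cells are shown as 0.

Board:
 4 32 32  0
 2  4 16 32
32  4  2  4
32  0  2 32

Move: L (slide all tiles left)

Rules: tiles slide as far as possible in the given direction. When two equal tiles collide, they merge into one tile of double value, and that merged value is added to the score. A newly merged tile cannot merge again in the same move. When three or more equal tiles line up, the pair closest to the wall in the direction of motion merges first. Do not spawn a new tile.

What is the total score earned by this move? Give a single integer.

Answer: 64

Derivation:
Slide left:
row 0: [4, 32, 32, 0] -> [4, 64, 0, 0]  score +64 (running 64)
row 1: [2, 4, 16, 32] -> [2, 4, 16, 32]  score +0 (running 64)
row 2: [32, 4, 2, 4] -> [32, 4, 2, 4]  score +0 (running 64)
row 3: [32, 0, 2, 32] -> [32, 2, 32, 0]  score +0 (running 64)
Board after move:
 4 64  0  0
 2  4 16 32
32  4  2  4
32  2 32  0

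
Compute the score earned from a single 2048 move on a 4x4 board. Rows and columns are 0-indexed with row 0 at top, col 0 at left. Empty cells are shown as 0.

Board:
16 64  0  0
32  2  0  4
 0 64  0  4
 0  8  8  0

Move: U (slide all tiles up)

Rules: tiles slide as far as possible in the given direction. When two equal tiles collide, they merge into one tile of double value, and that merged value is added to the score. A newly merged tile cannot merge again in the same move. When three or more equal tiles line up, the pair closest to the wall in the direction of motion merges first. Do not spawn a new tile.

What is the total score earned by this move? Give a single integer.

Slide up:
col 0: [16, 32, 0, 0] -> [16, 32, 0, 0]  score +0 (running 0)
col 1: [64, 2, 64, 8] -> [64, 2, 64, 8]  score +0 (running 0)
col 2: [0, 0, 0, 8] -> [8, 0, 0, 0]  score +0 (running 0)
col 3: [0, 4, 4, 0] -> [8, 0, 0, 0]  score +8 (running 8)
Board after move:
16 64  8  8
32  2  0  0
 0 64  0  0
 0  8  0  0

Answer: 8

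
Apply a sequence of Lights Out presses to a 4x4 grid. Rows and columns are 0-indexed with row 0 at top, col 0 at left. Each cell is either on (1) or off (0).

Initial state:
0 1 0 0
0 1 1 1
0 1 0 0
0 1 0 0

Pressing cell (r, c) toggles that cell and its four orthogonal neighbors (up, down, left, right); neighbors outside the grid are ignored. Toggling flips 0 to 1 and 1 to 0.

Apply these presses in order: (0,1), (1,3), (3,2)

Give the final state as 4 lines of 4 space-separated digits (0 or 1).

Answer: 1 0 1 1
0 0 0 0
0 1 1 1
0 0 1 1

Derivation:
After press 1 at (0,1):
1 0 1 0
0 0 1 1
0 1 0 0
0 1 0 0

After press 2 at (1,3):
1 0 1 1
0 0 0 0
0 1 0 1
0 1 0 0

After press 3 at (3,2):
1 0 1 1
0 0 0 0
0 1 1 1
0 0 1 1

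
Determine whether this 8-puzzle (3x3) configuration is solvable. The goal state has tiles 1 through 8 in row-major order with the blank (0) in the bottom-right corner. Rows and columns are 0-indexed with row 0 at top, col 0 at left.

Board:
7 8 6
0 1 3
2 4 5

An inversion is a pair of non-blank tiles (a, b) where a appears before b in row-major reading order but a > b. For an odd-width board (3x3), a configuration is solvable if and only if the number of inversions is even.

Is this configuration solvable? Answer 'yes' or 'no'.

Answer: yes

Derivation:
Inversions (pairs i<j in row-major order where tile[i] > tile[j] > 0): 18
18 is even, so the puzzle is solvable.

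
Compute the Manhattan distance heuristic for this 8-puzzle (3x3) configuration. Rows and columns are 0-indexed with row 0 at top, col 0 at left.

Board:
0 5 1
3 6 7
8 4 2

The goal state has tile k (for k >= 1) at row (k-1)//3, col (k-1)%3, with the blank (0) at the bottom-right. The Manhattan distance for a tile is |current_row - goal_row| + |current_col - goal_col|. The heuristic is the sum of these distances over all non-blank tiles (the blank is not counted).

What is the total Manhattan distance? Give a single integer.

Answer: 16

Derivation:
Tile 5: (0,1)->(1,1) = 1
Tile 1: (0,2)->(0,0) = 2
Tile 3: (1,0)->(0,2) = 3
Tile 6: (1,1)->(1,2) = 1
Tile 7: (1,2)->(2,0) = 3
Tile 8: (2,0)->(2,1) = 1
Tile 4: (2,1)->(1,0) = 2
Tile 2: (2,2)->(0,1) = 3
Sum: 1 + 2 + 3 + 1 + 3 + 1 + 2 + 3 = 16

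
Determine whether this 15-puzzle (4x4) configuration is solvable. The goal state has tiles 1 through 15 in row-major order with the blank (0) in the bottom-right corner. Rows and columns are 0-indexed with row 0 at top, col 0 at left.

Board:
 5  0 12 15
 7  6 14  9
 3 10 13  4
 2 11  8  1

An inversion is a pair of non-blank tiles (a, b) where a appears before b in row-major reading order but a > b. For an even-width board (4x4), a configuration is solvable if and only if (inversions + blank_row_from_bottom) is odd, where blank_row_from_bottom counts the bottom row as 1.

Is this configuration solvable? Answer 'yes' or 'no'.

Inversions: 66
Blank is in row 0 (0-indexed from top), which is row 4 counting from the bottom (bottom = 1).
66 + 4 = 70, which is even, so the puzzle is not solvable.

Answer: no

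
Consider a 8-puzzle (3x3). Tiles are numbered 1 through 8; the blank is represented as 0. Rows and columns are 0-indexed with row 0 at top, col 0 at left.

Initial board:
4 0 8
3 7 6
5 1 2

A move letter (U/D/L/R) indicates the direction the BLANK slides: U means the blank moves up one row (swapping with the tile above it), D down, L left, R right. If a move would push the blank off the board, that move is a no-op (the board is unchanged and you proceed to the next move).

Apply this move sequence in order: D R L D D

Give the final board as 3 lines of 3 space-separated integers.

After move 1 (D):
4 7 8
3 0 6
5 1 2

After move 2 (R):
4 7 8
3 6 0
5 1 2

After move 3 (L):
4 7 8
3 0 6
5 1 2

After move 4 (D):
4 7 8
3 1 6
5 0 2

After move 5 (D):
4 7 8
3 1 6
5 0 2

Answer: 4 7 8
3 1 6
5 0 2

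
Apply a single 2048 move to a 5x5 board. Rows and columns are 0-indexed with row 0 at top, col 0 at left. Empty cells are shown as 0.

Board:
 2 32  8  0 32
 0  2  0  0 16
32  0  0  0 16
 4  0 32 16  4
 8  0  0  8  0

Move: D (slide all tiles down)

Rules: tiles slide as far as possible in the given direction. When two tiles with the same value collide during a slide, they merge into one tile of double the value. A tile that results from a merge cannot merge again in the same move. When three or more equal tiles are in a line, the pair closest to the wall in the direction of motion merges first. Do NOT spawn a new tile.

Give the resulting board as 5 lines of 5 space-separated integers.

Slide down:
col 0: [2, 0, 32, 4, 8] -> [0, 2, 32, 4, 8]
col 1: [32, 2, 0, 0, 0] -> [0, 0, 0, 32, 2]
col 2: [8, 0, 0, 32, 0] -> [0, 0, 0, 8, 32]
col 3: [0, 0, 0, 16, 8] -> [0, 0, 0, 16, 8]
col 4: [32, 16, 16, 4, 0] -> [0, 0, 32, 32, 4]

Answer:  0  0  0  0  0
 2  0  0  0  0
32  0  0  0 32
 4 32  8 16 32
 8  2 32  8  4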